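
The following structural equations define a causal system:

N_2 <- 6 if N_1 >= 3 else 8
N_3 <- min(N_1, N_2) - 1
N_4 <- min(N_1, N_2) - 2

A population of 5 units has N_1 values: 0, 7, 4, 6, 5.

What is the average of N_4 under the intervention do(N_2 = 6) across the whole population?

Every unit gets N_2=6 under the intervention. N_4 values become -2, 4, 2, 4, 3; E[N_4|do(N_2=6)] = 2.2.

2.2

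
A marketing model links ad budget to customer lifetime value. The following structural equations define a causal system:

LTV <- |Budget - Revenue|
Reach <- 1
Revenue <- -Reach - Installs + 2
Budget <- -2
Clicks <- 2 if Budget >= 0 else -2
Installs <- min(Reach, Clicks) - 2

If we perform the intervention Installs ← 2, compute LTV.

1

Under do(Installs=2), the mechanism Installs <- min(Reach, Clicks) - 2 is discarded; Installs is fixed at 2.
Revenue = -Reach - Installs + 2  [with Reach=1, Installs=2]  = -1
LTV = |Budget - Revenue|  [with Budget=-2, Revenue=-1]  = 1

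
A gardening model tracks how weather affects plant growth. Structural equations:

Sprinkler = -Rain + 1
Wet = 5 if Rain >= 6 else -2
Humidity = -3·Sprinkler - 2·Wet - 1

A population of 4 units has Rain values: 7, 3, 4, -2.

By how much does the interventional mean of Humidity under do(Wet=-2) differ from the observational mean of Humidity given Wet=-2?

4

do(Wet=-2) breaks Wet's dependence on Rain. With Wet=-2 fixed, Humidity across the units is 21, 9, 12, -6, mean 9.
E[Humidity|Wet=-2] averages over only the 3 units with Wet=-2 (Rain = 3, 4, -2): Humidity = 9, 12, -6, mean 5.
Difference = 9 − 5 = 4.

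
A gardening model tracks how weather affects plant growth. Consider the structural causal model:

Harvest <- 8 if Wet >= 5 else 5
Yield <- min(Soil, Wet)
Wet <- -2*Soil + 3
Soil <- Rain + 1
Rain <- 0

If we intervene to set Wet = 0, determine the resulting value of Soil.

Under do(Wet=0), the mechanism Wet <- -2*Soil + 3 is discarded; Wet is fixed at 0.
Since Soil is not a descendant of the intervened variable, it is unaffected.
Soil = Rain + 1  [with Rain=0]  = 1

1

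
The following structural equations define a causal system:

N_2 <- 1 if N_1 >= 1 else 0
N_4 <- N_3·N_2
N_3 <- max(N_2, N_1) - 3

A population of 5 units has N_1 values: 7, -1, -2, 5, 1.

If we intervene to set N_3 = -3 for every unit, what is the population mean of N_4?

-1.8

Every unit gets N_3=-3 under the intervention. N_4 values become -3, 0, 0, -3, -3; E[N_4|do(N_3=-3)] = -1.8.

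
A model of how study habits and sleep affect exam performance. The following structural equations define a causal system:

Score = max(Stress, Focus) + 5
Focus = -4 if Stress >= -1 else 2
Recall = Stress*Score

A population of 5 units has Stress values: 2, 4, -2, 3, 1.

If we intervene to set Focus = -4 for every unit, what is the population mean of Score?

do(Focus=-4) breaks Focus's dependence on Stress. With Focus=-4 fixed, Score across the units is 7, 9, 3, 8, 6, mean 6.6.

6.6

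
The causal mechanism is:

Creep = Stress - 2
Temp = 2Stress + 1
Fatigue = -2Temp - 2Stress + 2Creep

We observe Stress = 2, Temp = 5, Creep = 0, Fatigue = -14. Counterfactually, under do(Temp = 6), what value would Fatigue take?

-16

Under do(Temp=6), the mechanism Temp = 2Stress + 1 is discarded; Temp is fixed at 6.
Creep = Stress - 2  [with Stress=2]  = 0
Fatigue = -2Temp - 2Stress + 2Creep  [with Temp=6, Stress=2, Creep=0]  = -16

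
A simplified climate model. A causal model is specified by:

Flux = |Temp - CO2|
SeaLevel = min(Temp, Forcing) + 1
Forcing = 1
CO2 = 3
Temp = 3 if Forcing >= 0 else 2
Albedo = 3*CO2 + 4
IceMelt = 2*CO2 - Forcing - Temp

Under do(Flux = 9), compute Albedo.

13

The intervention breaks the incoming arrows to Flux: Flux = |Temp - CO2| no longer applies, and Flux = 9.
Albedo is not downstream of the intervention, so its value is determined by the original equations.
Albedo = 3*CO2 + 4  [with CO2=3]  = 13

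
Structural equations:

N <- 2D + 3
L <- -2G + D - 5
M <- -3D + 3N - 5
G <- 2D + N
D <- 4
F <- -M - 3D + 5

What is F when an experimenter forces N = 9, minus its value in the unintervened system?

6

Under do(N=9), the mechanism N <- 2D + 3 is discarded; N is fixed at 9.
M = -3D + 3N - 5  [with D=4, N=9]  = 10
F = -M - 3D + 5  [with M=10, D=4]  = -17
Without intervention: N = 2D + 3  [with D=4]  = 11; M = -3D + 3N - 5  [with D=4, N=11]  = 16; F = -M - 3D + 5  [with M=16, D=4]  = -23.
Change = -17 − (-23) = 6.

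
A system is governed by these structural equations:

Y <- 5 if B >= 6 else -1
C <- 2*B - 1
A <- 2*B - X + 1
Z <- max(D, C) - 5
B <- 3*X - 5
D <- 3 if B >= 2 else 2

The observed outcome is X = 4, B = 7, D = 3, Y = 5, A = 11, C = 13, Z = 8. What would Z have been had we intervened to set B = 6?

Under do(B=6), the mechanism B <- 3*X - 5 is discarded; B is fixed at 6.
D = 3 if B >= 2 else 2  [with B=6]  = 3
C = 2*B - 1  [with B=6]  = 11
Z = max(D, C) - 5  [with D=3, C=11]  = 6

6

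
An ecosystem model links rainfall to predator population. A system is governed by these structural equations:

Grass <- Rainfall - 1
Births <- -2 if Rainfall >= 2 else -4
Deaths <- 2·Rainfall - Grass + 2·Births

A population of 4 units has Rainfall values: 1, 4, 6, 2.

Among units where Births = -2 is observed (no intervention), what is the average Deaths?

Conditioning on Births=-2 selects the 3 unit(s) with Rainfall ∈ {4, 6, 2}. Their Deaths values: 1, 3, -1. Mean = 1.

1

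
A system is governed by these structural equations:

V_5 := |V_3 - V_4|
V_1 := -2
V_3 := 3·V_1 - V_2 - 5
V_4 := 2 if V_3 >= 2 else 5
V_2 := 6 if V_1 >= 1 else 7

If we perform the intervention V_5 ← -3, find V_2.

Under do(V_5=-3), the mechanism V_5 := |V_3 - V_4| is discarded; V_5 is fixed at -3.
No directed path runs from V_5 to V_2, so V_2 keeps its natural value.
V_2 = 6 if V_1 >= 1 else 7  [with V_1=-2]  = 7

7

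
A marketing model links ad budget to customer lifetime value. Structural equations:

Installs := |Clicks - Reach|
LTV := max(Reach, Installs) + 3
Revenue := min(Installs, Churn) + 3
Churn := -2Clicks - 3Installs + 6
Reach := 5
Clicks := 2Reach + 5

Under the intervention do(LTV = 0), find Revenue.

do(LTV=0) replaces the equation LTV := max(Reach, Installs) + 3 with the constant LTV = 0.
Since Revenue is not a descendant of the intervened variable, it is unaffected.
Clicks = 2Reach + 5  [with Reach=5]  = 15
Installs = |Clicks - Reach|  [with Clicks=15, Reach=5]  = 10
Churn = -2Clicks - 3Installs + 6  [with Clicks=15, Installs=10]  = -54
Revenue = min(Installs, Churn) + 3  [with Installs=10, Churn=-54]  = -51

-51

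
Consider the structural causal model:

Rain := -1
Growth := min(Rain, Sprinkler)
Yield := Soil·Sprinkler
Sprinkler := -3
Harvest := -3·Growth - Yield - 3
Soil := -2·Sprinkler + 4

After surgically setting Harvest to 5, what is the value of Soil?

do(Harvest=5) replaces the equation Harvest := -3·Growth - Yield - 3 with the constant Harvest = 5.
Soil is not downstream of the intervention, so its value is determined by the original equations.
Soil = -2·Sprinkler + 4  [with Sprinkler=-3]  = 10

10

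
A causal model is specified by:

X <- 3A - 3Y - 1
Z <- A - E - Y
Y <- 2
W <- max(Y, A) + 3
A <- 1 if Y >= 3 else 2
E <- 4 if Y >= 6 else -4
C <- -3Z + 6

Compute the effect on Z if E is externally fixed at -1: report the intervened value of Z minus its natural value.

do(E=-1) replaces the equation E <- 4 if Y >= 6 else -4 with the constant E = -1.
A = 1 if Y >= 3 else 2  [with Y=2]  = 2
Z = A - E - Y  [with A=2, E=-1, Y=2]  = 1
Without intervention: A = 1 if Y >= 3 else 2  [with Y=2]  = 2; E = 4 if Y >= 6 else -4  [with Y=2]  = -4; Z = A - E - Y  [with A=2, E=-4, Y=2]  = 4.
Change = 1 − 4 = -3.

-3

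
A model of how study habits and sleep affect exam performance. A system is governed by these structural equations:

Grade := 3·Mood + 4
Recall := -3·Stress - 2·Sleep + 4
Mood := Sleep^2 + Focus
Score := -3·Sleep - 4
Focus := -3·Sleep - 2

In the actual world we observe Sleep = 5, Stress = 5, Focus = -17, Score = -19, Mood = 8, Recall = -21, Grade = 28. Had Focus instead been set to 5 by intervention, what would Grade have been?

94

The intervention breaks the incoming arrows to Focus: Focus := -3·Sleep - 2 no longer applies, and Focus = 5.
Mood = Sleep^2 + Focus  [with Sleep=5, Focus=5]  = 30
Grade = 3·Mood + 4  [with Mood=30]  = 94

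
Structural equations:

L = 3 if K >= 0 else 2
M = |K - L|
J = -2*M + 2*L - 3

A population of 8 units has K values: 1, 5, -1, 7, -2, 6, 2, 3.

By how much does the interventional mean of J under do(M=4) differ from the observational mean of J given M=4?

do(M=4) breaks M's dependence on K. With M=4 fixed, J across the units is -5, -5, -7, -5, -7, -5, -5, -5, mean -5.5.
Conditioning on M=4 selects the 2 unit(s) with K ∈ {7, -2}. Their J values: -5, -7. Mean = -6.
Difference = -5.5 − (-6) = 0.5.

0.5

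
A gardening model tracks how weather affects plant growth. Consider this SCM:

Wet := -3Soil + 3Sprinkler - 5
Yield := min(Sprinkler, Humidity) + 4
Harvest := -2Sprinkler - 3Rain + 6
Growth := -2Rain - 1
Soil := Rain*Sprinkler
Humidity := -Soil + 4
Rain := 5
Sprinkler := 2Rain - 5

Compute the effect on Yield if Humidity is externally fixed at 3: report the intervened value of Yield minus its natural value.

Intervening sets Humidity = 3 and removes its equation (Humidity := -Soil + 4).
Sprinkler = 2Rain - 5  [with Rain=5]  = 5
Yield = min(Sprinkler, Humidity) + 4  [with Sprinkler=5, Humidity=3]  = 7
Without intervention: Sprinkler = 2Rain - 5  [with Rain=5]  = 5; Soil = Rain*Sprinkler  [with Rain=5, Sprinkler=5]  = 25; Humidity = -Soil + 4  [with Soil=25]  = -21; Yield = min(Sprinkler, Humidity) + 4  [with Sprinkler=5, Humidity=-21]  = -17.
Change = 7 − (-17) = 24.

24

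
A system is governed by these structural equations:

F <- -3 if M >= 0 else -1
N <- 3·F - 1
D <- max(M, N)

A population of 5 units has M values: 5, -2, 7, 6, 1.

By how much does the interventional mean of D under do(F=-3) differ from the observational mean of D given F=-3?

The intervention sets F=-3 in all 5 units regardless of M. Recomputing D per unit gives 5, -2, 7, 6, 1; average 3.4.
Conditioning on F=-3 selects the 4 unit(s) with M ∈ {5, 7, 6, 1}. Their D values: 5, 7, 6, 1. Mean = 4.75.
Difference = 3.4 − 4.75 = -1.35.

-1.35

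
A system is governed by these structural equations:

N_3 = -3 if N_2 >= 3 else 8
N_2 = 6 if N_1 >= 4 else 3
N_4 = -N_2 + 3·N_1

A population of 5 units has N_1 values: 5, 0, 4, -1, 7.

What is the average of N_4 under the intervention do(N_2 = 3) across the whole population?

The intervention sets N_2=3 in all 5 units regardless of N_1. Recomputing N_4 per unit gives 12, -3, 9, -6, 18; average 6.

6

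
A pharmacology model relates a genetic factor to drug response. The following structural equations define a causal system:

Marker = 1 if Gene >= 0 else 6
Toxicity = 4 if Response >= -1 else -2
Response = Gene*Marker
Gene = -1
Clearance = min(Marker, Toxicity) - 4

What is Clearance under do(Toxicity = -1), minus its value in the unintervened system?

1

Intervening sets Toxicity = -1 and removes its equation (Toxicity = 4 if Response >= -1 else -2).
Marker = 1 if Gene >= 0 else 6  [with Gene=-1]  = 6
Clearance = min(Marker, Toxicity) - 4  [with Marker=6, Toxicity=-1]  = -5
Without intervention: Marker = 1 if Gene >= 0 else 6  [with Gene=-1]  = 6; Response = Gene*Marker  [with Gene=-1, Marker=6]  = -6; Toxicity = 4 if Response >= -1 else -2  [with Response=-6]  = -2; Clearance = min(Marker, Toxicity) - 4  [with Marker=6, Toxicity=-2]  = -6.
Change = -5 − (-6) = 1.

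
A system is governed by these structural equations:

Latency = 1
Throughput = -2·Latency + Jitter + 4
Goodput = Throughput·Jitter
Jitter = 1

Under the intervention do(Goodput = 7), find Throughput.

Under do(Goodput=7), the mechanism Goodput = Throughput·Jitter is discarded; Goodput is fixed at 7.
Since Throughput is not a descendant of the intervened variable, it is unaffected.
Throughput = -2·Latency + Jitter + 4  [with Latency=1, Jitter=1]  = 3

3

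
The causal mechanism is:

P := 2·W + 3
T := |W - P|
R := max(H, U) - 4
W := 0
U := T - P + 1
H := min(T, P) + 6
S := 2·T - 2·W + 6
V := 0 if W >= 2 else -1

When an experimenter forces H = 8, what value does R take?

Intervening sets H = 8 and removes its equation (H := min(T, P) + 6).
P = 2·W + 3  [with W=0]  = 3
T = |W - P|  [with W=0, P=3]  = 3
U = T - P + 1  [with T=3, P=3]  = 1
R = max(H, U) - 4  [with H=8, U=1]  = 4

4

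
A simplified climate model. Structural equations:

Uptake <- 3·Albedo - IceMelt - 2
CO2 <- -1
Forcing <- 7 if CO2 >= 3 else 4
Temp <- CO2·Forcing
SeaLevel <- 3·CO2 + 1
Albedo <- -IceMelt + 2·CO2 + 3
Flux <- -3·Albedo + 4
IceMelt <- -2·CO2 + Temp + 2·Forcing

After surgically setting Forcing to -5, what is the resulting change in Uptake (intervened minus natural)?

36

do(Forcing=-5) replaces the equation Forcing <- 7 if CO2 >= 3 else 4 with the constant Forcing = -5.
Temp = CO2·Forcing  [with CO2=-1, Forcing=-5]  = 5
IceMelt = -2·CO2 + Temp + 2·Forcing  [with CO2=-1, Temp=5, Forcing=-5]  = -3
Albedo = -IceMelt + 2·CO2 + 3  [with IceMelt=-3, CO2=-1]  = 4
Uptake = 3·Albedo - IceMelt - 2  [with Albedo=4, IceMelt=-3]  = 13
Without intervention: Forcing = 7 if CO2 >= 3 else 4  [with CO2=-1]  = 4; Temp = CO2·Forcing  [with CO2=-1, Forcing=4]  = -4; IceMelt = -2·CO2 + Temp + 2·Forcing  [with CO2=-1, Temp=-4, Forcing=4]  = 6; Albedo = -IceMelt + 2·CO2 + 3  [with IceMelt=6, CO2=-1]  = -5; Uptake = 3·Albedo - IceMelt - 2  [with Albedo=-5, IceMelt=6]  = -23.
Change = 13 − (-23) = 36.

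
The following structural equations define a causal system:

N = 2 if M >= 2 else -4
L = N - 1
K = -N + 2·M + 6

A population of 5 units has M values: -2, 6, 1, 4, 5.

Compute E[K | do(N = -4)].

15.6

The intervention sets N=-4 in all 5 units regardless of M. Recomputing K per unit gives 6, 22, 12, 18, 20; average 15.6.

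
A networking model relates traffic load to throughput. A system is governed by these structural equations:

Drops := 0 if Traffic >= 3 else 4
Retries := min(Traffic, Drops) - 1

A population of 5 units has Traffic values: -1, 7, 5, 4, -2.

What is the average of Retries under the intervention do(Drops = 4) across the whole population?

do(Drops=4) breaks Drops's dependence on Traffic. With Drops=4 fixed, Retries across the units is -2, 3, 3, 3, -3, mean 0.8.

0.8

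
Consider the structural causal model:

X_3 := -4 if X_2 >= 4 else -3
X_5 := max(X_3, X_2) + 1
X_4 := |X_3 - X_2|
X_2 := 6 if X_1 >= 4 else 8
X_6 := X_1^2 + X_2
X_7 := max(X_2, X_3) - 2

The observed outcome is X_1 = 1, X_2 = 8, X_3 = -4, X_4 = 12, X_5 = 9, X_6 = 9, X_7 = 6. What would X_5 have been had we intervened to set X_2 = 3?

do(X_2=3) replaces the equation X_2 := 6 if X_1 >= 4 else 8 with the constant X_2 = 3.
X_3 = -4 if X_2 >= 4 else -3  [with X_2=3]  = -3
X_5 = max(X_3, X_2) + 1  [with X_3=-3, X_2=3]  = 4

4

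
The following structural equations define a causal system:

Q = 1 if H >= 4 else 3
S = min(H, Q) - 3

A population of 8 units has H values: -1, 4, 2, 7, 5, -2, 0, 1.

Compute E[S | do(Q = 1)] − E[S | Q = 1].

-0.75

Every unit gets Q=1 under the intervention. S values become -4, -2, -2, -2, -2, -5, -3, -2; E[S|do(Q=1)] = -2.75.
Observing Q=1 restricts to units where Q's equation naturally yields 1: H ∈ {4, 7, 5}. In that subpopulation S = -2, -2, -2, mean -2.
Difference = -2.75 − (-2) = -0.75.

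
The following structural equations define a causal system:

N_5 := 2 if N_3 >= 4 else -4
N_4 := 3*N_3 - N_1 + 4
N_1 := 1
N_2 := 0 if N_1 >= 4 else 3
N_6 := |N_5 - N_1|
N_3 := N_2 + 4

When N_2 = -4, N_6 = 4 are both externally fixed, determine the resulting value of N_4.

The joint intervention fixes N_2 = -4, N_6 = 4, removing each variable's own equation.
N_3 = N_2 + 4  [with N_2=-4]  = 0
N_4 = 3*N_3 - N_1 + 4  [with N_3=0, N_1=1]  = 3

3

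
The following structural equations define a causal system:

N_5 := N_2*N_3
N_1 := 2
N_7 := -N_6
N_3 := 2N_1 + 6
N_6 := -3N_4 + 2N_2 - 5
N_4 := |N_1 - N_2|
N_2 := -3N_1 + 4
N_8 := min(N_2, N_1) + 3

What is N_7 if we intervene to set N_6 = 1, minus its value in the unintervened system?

Intervening sets N_6 = 1 and removes its equation (N_6 := -3N_4 + 2N_2 - 5).
N_7 = -N_6  [with N_6=1]  = -1
Without intervention: N_2 = -3N_1 + 4  [with N_1=2]  = -2; N_4 = |N_1 - N_2|  [with N_1=2, N_2=-2]  = 4; N_6 = -3N_4 + 2N_2 - 5  [with N_4=4, N_2=-2]  = -21; N_7 = -N_6  [with N_6=-21]  = 21.
Change = -1 − 21 = -22.

-22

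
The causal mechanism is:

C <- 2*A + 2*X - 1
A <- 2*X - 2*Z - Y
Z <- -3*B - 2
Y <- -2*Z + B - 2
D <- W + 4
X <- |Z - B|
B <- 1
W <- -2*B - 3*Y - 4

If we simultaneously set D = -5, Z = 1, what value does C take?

1

The joint intervention fixes D = -5, Z = 1, removing each variable's own equation.
Y = -2*Z + B - 2  [with Z=1, B=1]  = -3
X = |Z - B|  [with Z=1, B=1]  = 0
A = 2*X - 2*Z - Y  [with X=0, Z=1, Y=-3]  = 1
C = 2*A + 2*X - 1  [with A=1, X=0]  = 1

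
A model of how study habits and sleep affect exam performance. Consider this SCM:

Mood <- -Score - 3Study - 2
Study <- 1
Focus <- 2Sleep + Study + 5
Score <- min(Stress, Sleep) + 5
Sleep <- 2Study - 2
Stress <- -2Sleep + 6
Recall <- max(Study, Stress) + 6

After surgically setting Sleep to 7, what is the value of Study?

1

Under do(Sleep=7), the mechanism Sleep <- 2Study - 2 is discarded; Sleep is fixed at 7.
Study is not downstream of the intervention, so its value is determined by the original equations.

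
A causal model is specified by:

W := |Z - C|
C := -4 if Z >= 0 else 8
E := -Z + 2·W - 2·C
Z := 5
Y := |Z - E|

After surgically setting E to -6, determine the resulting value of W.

Under do(E=-6), the mechanism E := -Z + 2·W - 2·C is discarded; E is fixed at -6.
Since W is not a descendant of the intervened variable, it is unaffected.
C = -4 if Z >= 0 else 8  [with Z=5]  = -4
W = |Z - C|  [with Z=5, C=-4]  = 9

9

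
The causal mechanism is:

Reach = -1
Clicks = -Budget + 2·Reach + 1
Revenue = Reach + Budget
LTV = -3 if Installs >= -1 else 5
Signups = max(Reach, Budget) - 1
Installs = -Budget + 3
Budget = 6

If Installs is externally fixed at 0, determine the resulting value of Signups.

5

Intervening sets Installs = 0 and removes its equation (Installs = -Budget + 3).
No directed path runs from Installs to Signups, so Signups keeps its natural value.
Signups = max(Reach, Budget) - 1  [with Reach=-1, Budget=6]  = 5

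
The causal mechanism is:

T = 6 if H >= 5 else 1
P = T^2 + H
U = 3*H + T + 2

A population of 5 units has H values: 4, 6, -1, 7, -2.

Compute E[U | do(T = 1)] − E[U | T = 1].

do(T=1) breaks T's dependence on H. With T=1 fixed, U across the units is 15, 21, 0, 24, -3, mean 11.4.
Observing T=1 restricts to units where T's equation naturally yields 1: H ∈ {4, -1, -2}. In that subpopulation U = 15, 0, -3, mean 4.
Difference = 11.4 − 4 = 7.4.

7.4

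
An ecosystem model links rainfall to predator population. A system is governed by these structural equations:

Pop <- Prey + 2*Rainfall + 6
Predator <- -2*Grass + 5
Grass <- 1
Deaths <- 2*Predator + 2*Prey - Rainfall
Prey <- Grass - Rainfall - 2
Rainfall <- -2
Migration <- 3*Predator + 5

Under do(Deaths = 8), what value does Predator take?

The intervention breaks the incoming arrows to Deaths: Deaths <- 2*Predator + 2*Prey - Rainfall no longer applies, and Deaths = 8.
Since Predator is not a descendant of the intervened variable, it is unaffected.
Predator = -2*Grass + 5  [with Grass=1]  = 3

3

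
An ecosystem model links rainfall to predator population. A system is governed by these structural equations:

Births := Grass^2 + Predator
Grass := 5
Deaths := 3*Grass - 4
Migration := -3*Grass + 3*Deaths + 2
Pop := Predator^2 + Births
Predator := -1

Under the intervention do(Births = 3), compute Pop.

The intervention breaks the incoming arrows to Births: Births := Grass^2 + Predator no longer applies, and Births = 3.
Pop = Predator^2 + Births  [with Predator=-1, Births=3]  = 4

4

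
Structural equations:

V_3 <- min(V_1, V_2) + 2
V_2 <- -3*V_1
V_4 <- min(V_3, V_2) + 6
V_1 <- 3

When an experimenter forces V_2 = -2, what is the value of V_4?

Under do(V_2=-2), the mechanism V_2 <- -3*V_1 is discarded; V_2 is fixed at -2.
V_3 = min(V_1, V_2) + 2  [with V_1=3, V_2=-2]  = 0
V_4 = min(V_3, V_2) + 6  [with V_3=0, V_2=-2]  = 4

4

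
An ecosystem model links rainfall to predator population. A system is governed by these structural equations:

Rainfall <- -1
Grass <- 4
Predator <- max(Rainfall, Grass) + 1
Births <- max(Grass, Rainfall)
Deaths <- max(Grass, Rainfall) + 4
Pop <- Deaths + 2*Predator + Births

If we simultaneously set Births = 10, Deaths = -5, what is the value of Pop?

15

The joint intervention fixes Births = 10, Deaths = -5, removing each variable's own equation.
Predator = max(Rainfall, Grass) + 1  [with Rainfall=-1, Grass=4]  = 5
Pop = Deaths + 2*Predator + Births  [with Deaths=-5, Predator=5, Births=10]  = 15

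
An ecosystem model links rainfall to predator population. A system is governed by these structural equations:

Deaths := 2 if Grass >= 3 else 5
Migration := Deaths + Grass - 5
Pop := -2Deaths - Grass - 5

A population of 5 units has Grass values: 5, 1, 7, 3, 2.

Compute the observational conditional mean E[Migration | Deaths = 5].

1.5

Conditioning on Deaths=5 selects the 2 unit(s) with Grass ∈ {1, 2}. Their Migration values: 1, 2. Mean = 1.5.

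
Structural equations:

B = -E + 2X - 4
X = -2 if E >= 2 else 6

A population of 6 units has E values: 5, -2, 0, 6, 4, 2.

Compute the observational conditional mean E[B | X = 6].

E[B|X=6] averages over only the 2 units with X=6 (E = -2, 0): B = 10, 8, mean 9.

9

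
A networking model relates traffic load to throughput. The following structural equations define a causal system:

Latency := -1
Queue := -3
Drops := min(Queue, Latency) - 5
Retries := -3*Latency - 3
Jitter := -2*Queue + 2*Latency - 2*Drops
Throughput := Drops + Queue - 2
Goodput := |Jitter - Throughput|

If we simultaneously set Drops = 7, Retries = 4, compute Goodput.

Under do(Drops = 7, Retries = 4), each intervened variable's structural equation is replaced by its fixed value.
Jitter = -2*Queue + 2*Latency - 2*Drops  [with Queue=-3, Latency=-1, Drops=7]  = -10
Throughput = Drops + Queue - 2  [with Drops=7, Queue=-3]  = 2
Goodput = |Jitter - Throughput|  [with Jitter=-10, Throughput=2]  = 12

12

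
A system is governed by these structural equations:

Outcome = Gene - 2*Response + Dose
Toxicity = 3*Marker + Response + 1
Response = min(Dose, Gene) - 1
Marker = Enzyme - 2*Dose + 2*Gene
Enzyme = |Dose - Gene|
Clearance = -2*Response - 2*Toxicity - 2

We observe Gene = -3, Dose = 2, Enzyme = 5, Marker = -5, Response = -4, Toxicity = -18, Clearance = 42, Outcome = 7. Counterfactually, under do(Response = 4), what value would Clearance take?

Under do(Response=4), the mechanism Response = min(Dose, Gene) - 1 is discarded; Response is fixed at 4.
Enzyme = |Dose - Gene|  [with Dose=2, Gene=-3]  = 5
Marker = Enzyme - 2*Dose + 2*Gene  [with Enzyme=5, Dose=2, Gene=-3]  = -5
Toxicity = 3*Marker + Response + 1  [with Marker=-5, Response=4]  = -10
Clearance = -2*Response - 2*Toxicity - 2  [with Response=4, Toxicity=-10]  = 10

10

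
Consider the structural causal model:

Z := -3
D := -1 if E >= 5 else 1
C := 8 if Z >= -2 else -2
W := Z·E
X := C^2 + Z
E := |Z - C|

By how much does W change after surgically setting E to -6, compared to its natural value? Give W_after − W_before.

21

do(E=-6) replaces the equation E := |Z - C| with the constant E = -6.
W = Z·E  [with Z=-3, E=-6]  = 18
Without intervention: C = 8 if Z >= -2 else -2  [with Z=-3]  = -2; E = |Z - C|  [with Z=-3, C=-2]  = 1; W = Z·E  [with Z=-3, E=1]  = -3.
Change = 18 − (-3) = 21.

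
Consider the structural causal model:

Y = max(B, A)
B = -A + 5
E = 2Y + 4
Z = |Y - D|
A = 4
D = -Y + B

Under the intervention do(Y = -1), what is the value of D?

do(Y=-1) replaces the equation Y = max(B, A) with the constant Y = -1.
B = -A + 5  [with A=4]  = 1
D = -Y + B  [with Y=-1, B=1]  = 2

2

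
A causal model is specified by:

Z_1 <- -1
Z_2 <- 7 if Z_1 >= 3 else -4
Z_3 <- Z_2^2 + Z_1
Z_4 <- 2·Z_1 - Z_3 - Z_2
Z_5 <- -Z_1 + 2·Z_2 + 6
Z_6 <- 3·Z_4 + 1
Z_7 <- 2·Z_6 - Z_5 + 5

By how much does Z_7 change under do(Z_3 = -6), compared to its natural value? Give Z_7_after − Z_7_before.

126

The intervention breaks the incoming arrows to Z_3: Z_3 <- Z_2^2 + Z_1 no longer applies, and Z_3 = -6.
Z_2 = 7 if Z_1 >= 3 else -4  [with Z_1=-1]  = -4
Z_4 = 2·Z_1 - Z_3 - Z_2  [with Z_1=-1, Z_3=-6, Z_2=-4]  = 8
Z_5 = -Z_1 + 2·Z_2 + 6  [with Z_1=-1, Z_2=-4]  = -1
Z_6 = 3·Z_4 + 1  [with Z_4=8]  = 25
Z_7 = 2·Z_6 - Z_5 + 5  [with Z_6=25, Z_5=-1]  = 56
Without intervention: Z_2 = 7 if Z_1 >= 3 else -4  [with Z_1=-1]  = -4; Z_3 = Z_2^2 + Z_1  [with Z_2=-4, Z_1=-1]  = 15; Z_4 = 2·Z_1 - Z_3 - Z_2  [with Z_1=-1, Z_3=15, Z_2=-4]  = -13; Z_5 = -Z_1 + 2·Z_2 + 6  [with Z_1=-1, Z_2=-4]  = -1; Z_6 = 3·Z_4 + 1  [with Z_4=-13]  = -38; Z_7 = 2·Z_6 - Z_5 + 5  [with Z_6=-38, Z_5=-1]  = -70.
Change = 56 − (-70) = 126.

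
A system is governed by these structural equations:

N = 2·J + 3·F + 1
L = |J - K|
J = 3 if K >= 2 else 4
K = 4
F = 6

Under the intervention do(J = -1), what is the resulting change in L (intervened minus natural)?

do(J=-1) replaces the equation J = 3 if K >= 2 else 4 with the constant J = -1.
L = |J - K|  [with J=-1, K=4]  = 5
Without intervention: J = 3 if K >= 2 else 4  [with K=4]  = 3; L = |J - K|  [with J=3, K=4]  = 1.
Change = 5 − 1 = 4.

4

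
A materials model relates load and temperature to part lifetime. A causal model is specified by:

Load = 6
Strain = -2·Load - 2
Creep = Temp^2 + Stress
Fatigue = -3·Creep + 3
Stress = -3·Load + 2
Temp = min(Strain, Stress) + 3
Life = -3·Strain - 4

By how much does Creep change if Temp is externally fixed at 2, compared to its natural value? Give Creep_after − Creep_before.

Intervening sets Temp = 2 and removes its equation (Temp = min(Strain, Stress) + 3).
Stress = -3·Load + 2  [with Load=6]  = -16
Creep = Temp^2 + Stress  [with Temp=2, Stress=-16]  = -12
Without intervention: Stress = -3·Load + 2  [with Load=6]  = -16; Strain = -2·Load - 2  [with Load=6]  = -14; Temp = min(Strain, Stress) + 3  [with Strain=-14, Stress=-16]  = -13; Creep = Temp^2 + Stress  [with Temp=-13, Stress=-16]  = 153.
Change = -12 − 153 = -165.

-165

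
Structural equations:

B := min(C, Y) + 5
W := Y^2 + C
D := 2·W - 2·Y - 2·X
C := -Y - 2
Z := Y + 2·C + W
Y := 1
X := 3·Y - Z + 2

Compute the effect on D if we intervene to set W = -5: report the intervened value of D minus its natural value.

The intervention breaks the incoming arrows to W: W := Y^2 + C no longer applies, and W = -5.
C = -Y - 2  [with Y=1]  = -3
Z = Y + 2·C + W  [with Y=1, C=-3, W=-5]  = -10
X = 3·Y - Z + 2  [with Y=1, Z=-10]  = 15
D = 2·W - 2·Y - 2·X  [with W=-5, Y=1, X=15]  = -42
Without intervention: C = -Y - 2  [with Y=1]  = -3; W = Y^2 + C  [with Y=1, C=-3]  = -2; Z = Y + 2·C + W  [with Y=1, C=-3, W=-2]  = -7; X = 3·Y - Z + 2  [with Y=1, Z=-7]  = 12; D = 2·W - 2·Y - 2·X  [with W=-2, Y=1, X=12]  = -30.
Change = -42 − (-30) = -12.

-12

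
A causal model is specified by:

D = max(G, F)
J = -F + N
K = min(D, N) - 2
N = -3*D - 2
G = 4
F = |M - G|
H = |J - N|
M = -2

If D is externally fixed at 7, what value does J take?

-29

Under do(D=7), the mechanism D = max(G, F) is discarded; D is fixed at 7.
F = |M - G|  [with M=-2, G=4]  = 6
N = -3*D - 2  [with D=7]  = -23
J = -F + N  [with F=6, N=-23]  = -29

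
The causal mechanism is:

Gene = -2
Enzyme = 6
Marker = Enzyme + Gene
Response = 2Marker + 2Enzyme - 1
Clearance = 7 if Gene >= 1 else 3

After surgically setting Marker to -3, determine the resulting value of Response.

The intervention breaks the incoming arrows to Marker: Marker = Enzyme + Gene no longer applies, and Marker = -3.
Response = 2Marker + 2Enzyme - 1  [with Marker=-3, Enzyme=6]  = 5

5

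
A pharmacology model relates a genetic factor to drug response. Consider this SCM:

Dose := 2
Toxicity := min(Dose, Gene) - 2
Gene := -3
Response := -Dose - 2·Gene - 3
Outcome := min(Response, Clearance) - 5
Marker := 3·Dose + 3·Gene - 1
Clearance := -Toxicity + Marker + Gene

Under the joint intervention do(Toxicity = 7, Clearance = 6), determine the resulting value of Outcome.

-4

Under do(Toxicity = 7, Clearance = 6), each intervened variable's structural equation is replaced by its fixed value.
Response = -Dose - 2·Gene - 3  [with Dose=2, Gene=-3]  = 1
Outcome = min(Response, Clearance) - 5  [with Response=1, Clearance=6]  = -4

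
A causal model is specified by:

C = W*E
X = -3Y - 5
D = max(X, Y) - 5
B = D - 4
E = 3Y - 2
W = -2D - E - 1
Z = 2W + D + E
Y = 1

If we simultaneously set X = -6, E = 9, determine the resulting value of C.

The joint intervention fixes X = -6, E = 9, removing each variable's own equation.
D = max(X, Y) - 5  [with X=-6, Y=1]  = -4
W = -2D - E - 1  [with D=-4, E=9]  = -2
C = W*E  [with W=-2, E=9]  = -18

-18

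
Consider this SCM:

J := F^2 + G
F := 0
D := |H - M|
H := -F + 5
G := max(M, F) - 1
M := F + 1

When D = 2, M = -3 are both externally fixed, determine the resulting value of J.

-1

Under do(D = 2, M = -3), each intervened variable's structural equation is replaced by its fixed value.
G = max(M, F) - 1  [with M=-3, F=0]  = -1
J = F^2 + G  [with F=0, G=-1]  = -1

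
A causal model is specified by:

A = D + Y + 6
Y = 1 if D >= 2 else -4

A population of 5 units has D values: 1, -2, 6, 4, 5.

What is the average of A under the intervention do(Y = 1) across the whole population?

The intervention sets Y=1 in all 5 units regardless of D. Recomputing A per unit gives 8, 5, 13, 11, 12; average 9.8.

9.8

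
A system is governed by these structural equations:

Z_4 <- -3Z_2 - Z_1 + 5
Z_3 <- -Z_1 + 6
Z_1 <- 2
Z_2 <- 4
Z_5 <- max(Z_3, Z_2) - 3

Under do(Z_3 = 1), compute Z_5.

1

do(Z_3=1) replaces the equation Z_3 <- -Z_1 + 6 with the constant Z_3 = 1.
Z_5 = max(Z_3, Z_2) - 3  [with Z_3=1, Z_2=4]  = 1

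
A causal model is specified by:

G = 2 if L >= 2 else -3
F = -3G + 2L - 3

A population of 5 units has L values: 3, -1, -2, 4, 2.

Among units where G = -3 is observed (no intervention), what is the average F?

Conditioning on G=-3 selects the 2 unit(s) with L ∈ {-1, -2}. Their F values: 4, 2. Mean = 3.

3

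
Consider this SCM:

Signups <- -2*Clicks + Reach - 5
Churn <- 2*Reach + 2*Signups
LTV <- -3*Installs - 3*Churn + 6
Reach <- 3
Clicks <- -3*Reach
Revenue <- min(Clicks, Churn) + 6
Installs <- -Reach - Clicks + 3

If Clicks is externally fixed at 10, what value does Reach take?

3

Under do(Clicks=10), the mechanism Clicks <- -3*Reach is discarded; Clicks is fixed at 10.
Reach is not downstream of the intervention, so its value is determined by the original equations.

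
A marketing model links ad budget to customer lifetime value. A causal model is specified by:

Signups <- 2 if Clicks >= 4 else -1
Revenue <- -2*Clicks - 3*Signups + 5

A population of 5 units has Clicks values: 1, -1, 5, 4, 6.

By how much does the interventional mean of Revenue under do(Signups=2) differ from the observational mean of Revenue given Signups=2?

The intervention sets Signups=2 in all 5 units regardless of Clicks. Recomputing Revenue per unit gives -3, 1, -11, -9, -13; average -7.
Observing Signups=2 restricts to units where Signups's equation naturally yields 2: Clicks ∈ {5, 4, 6}. In that subpopulation Revenue = -11, -9, -13, mean -11.
Difference = -7 − (-11) = 4.

4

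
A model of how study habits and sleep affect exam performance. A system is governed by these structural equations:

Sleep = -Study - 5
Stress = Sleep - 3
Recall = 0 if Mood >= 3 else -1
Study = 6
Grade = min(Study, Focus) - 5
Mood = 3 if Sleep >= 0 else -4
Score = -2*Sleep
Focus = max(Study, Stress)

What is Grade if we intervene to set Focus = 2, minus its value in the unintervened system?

do(Focus=2) replaces the equation Focus = max(Study, Stress) with the constant Focus = 2.
Grade = min(Study, Focus) - 5  [with Study=6, Focus=2]  = -3
Without intervention: Sleep = -Study - 5  [with Study=6]  = -11; Stress = Sleep - 3  [with Sleep=-11]  = -14; Focus = max(Study, Stress)  [with Study=6, Stress=-14]  = 6; Grade = min(Study, Focus) - 5  [with Study=6, Focus=6]  = 1.
Change = -3 − 1 = -4.

-4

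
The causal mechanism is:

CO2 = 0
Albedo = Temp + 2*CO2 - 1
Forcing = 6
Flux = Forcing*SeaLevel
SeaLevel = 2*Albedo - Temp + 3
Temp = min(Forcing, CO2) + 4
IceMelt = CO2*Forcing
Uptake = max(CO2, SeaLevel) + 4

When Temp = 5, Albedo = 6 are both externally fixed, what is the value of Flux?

60

Under do(Temp = 5, Albedo = 6), each intervened variable's structural equation is replaced by its fixed value.
SeaLevel = 2*Albedo - Temp + 3  [with Albedo=6, Temp=5]  = 10
Flux = Forcing*SeaLevel  [with Forcing=6, SeaLevel=10]  = 60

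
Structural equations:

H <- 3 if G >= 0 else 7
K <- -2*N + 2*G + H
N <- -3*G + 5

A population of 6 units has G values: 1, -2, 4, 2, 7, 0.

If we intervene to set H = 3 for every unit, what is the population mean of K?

9

Every unit gets H=3 under the intervention. K values become 1, -23, 25, 9, 49, -7; E[K|do(H=3)] = 9.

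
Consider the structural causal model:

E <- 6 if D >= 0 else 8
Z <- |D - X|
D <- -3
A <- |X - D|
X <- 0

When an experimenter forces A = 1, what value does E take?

do(A=1) replaces the equation A <- |X - D| with the constant A = 1.
E is not downstream of the intervention, so its value is determined by the original equations.
E = 6 if D >= 0 else 8  [with D=-3]  = 8

8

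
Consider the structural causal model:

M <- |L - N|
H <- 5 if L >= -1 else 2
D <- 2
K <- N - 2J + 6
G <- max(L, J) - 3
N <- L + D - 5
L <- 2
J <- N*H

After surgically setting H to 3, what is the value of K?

11

The intervention breaks the incoming arrows to H: H <- 5 if L >= -1 else 2 no longer applies, and H = 3.
N = L + D - 5  [with L=2, D=2]  = -1
J = N*H  [with N=-1, H=3]  = -3
K = N - 2J + 6  [with N=-1, J=-3]  = 11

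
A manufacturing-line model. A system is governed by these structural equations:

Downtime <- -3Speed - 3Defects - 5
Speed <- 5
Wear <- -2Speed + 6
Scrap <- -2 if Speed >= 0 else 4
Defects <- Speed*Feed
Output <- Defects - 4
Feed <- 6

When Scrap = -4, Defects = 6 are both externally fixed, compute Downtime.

-38

Setting Scrap = -4, Defects = 6 by intervention discards those variables' equations.
Downtime = -3Speed - 3Defects - 5  [with Speed=5, Defects=6]  = -38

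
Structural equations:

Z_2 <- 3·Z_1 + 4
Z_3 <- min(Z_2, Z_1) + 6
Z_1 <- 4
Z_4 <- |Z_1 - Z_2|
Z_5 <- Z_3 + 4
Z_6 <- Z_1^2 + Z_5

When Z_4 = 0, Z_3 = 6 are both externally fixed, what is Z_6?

The joint intervention fixes Z_4 = 0, Z_3 = 6, removing each variable's own equation.
Z_5 = Z_3 + 4  [with Z_3=6]  = 10
Z_6 = Z_1^2 + Z_5  [with Z_1=4, Z_5=10]  = 26

26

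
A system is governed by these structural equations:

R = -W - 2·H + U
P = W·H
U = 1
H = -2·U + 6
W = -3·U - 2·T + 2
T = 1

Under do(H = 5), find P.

-15

do(H=5) replaces the equation H = -2·U + 6 with the constant H = 5.
W = -3·U - 2·T + 2  [with U=1, T=1]  = -3
P = W·H  [with W=-3, H=5]  = -15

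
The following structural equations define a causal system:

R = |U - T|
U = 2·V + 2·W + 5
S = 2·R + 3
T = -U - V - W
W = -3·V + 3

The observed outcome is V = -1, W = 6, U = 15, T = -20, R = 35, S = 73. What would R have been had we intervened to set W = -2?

do(W=-2) replaces the equation W = -3·V + 3 with the constant W = -2.
U = 2·V + 2·W + 5  [with V=-1, W=-2]  = -1
T = -U - V - W  [with U=-1, V=-1, W=-2]  = 4
R = |U - T|  [with U=-1, T=4]  = 5

5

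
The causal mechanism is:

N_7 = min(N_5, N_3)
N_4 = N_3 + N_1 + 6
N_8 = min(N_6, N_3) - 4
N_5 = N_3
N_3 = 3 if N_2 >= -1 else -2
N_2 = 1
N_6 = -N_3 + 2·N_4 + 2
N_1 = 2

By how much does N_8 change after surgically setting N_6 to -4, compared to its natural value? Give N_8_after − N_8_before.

-7

Intervening sets N_6 = -4 and removes its equation (N_6 = -N_3 + 2·N_4 + 2).
N_3 = 3 if N_2 >= -1 else -2  [with N_2=1]  = 3
N_8 = min(N_6, N_3) - 4  [with N_6=-4, N_3=3]  = -8
Without intervention: N_3 = 3 if N_2 >= -1 else -2  [with N_2=1]  = 3; N_4 = N_3 + N_1 + 6  [with N_3=3, N_1=2]  = 11; N_6 = -N_3 + 2·N_4 + 2  [with N_3=3, N_4=11]  = 21; N_8 = min(N_6, N_3) - 4  [with N_6=21, N_3=3]  = -1.
Change = -8 − (-1) = -7.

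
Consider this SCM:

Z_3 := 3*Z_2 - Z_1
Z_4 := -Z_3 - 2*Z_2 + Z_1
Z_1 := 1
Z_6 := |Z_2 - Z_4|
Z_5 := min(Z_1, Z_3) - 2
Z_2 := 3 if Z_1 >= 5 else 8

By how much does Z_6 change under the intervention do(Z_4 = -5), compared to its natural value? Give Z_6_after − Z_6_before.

Under do(Z_4=-5), the mechanism Z_4 := -Z_3 - 2*Z_2 + Z_1 is discarded; Z_4 is fixed at -5.
Z_2 = 3 if Z_1 >= 5 else 8  [with Z_1=1]  = 8
Z_6 = |Z_2 - Z_4|  [with Z_2=8, Z_4=-5]  = 13
Without intervention: Z_2 = 3 if Z_1 >= 5 else 8  [with Z_1=1]  = 8; Z_3 = 3*Z_2 - Z_1  [with Z_2=8, Z_1=1]  = 23; Z_4 = -Z_3 - 2*Z_2 + Z_1  [with Z_3=23, Z_2=8, Z_1=1]  = -38; Z_6 = |Z_2 - Z_4|  [with Z_2=8, Z_4=-38]  = 46.
Change = 13 − 46 = -33.

-33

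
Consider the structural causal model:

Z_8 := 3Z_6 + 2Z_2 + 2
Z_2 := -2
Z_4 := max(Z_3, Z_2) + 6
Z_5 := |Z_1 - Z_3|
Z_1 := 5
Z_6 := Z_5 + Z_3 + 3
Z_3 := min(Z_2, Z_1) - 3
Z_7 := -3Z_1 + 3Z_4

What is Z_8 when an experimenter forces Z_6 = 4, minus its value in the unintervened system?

Intervening sets Z_6 = 4 and removes its equation (Z_6 := Z_5 + Z_3 + 3).
Z_8 = 3Z_6 + 2Z_2 + 2  [with Z_6=4, Z_2=-2]  = 10
Without intervention: Z_3 = min(Z_2, Z_1) - 3  [with Z_2=-2, Z_1=5]  = -5; Z_5 = |Z_1 - Z_3|  [with Z_1=5, Z_3=-5]  = 10; Z_6 = Z_5 + Z_3 + 3  [with Z_5=10, Z_3=-5]  = 8; Z_8 = 3Z_6 + 2Z_2 + 2  [with Z_6=8, Z_2=-2]  = 22.
Change = 10 − 22 = -12.

-12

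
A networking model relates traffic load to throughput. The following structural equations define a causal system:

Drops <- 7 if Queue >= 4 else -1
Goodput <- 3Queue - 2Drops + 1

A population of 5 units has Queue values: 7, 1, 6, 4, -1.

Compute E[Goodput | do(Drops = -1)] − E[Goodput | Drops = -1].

Under do(Drops=-1), Drops's equation is replaced by Drops=-1 for every unit. Per-unit Goodput: 24, 6, 21, 15, 0. Mean = 13.2.
E[Goodput|Drops=-1] averages over only the 2 units with Drops=-1 (Queue = 1, -1): Goodput = 6, 0, mean 3.
Difference = 13.2 − 3 = 10.2.

10.2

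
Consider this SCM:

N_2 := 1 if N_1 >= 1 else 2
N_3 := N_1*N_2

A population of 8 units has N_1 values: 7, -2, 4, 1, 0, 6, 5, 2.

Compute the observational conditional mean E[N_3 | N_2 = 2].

Conditioning on N_2=2 selects the 2 unit(s) with N_1 ∈ {-2, 0}. Their N_3 values: -4, 0. Mean = -2.

-2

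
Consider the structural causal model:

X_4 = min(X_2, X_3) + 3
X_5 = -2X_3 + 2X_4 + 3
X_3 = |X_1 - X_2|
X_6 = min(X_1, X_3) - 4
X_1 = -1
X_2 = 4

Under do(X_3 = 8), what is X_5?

1

do(X_3=8) replaces the equation X_3 = |X_1 - X_2| with the constant X_3 = 8.
X_4 = min(X_2, X_3) + 3  [with X_2=4, X_3=8]  = 7
X_5 = -2X_3 + 2X_4 + 3  [with X_3=8, X_4=7]  = 1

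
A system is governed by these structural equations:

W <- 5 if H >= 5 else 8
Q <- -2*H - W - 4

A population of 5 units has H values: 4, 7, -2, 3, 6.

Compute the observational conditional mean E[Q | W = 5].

-22

Conditioning on W=5 selects the 2 unit(s) with H ∈ {7, 6}. Their Q values: -23, -21. Mean = -22.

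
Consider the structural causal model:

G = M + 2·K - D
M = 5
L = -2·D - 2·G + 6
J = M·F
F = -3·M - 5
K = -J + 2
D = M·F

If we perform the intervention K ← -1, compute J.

-100

The intervention breaks the incoming arrows to K: K = -J + 2 no longer applies, and K = -1.
Since J is not a descendant of the intervened variable, it is unaffected.
F = -3·M - 5  [with M=5]  = -20
J = M·F  [with M=5, F=-20]  = -100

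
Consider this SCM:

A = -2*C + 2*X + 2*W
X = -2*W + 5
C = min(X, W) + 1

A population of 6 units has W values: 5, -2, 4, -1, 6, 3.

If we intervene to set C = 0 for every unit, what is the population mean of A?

The intervention sets C=0 in all 6 units regardless of W. Recomputing A per unit gives 0, 14, 2, 12, -2, 4; average 5.

5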